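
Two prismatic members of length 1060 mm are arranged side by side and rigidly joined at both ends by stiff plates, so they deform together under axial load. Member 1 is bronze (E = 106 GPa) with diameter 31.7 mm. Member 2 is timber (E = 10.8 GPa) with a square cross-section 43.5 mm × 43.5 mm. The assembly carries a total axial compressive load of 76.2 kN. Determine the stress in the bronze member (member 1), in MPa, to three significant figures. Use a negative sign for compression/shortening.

-77.6 MPa

A_1 = 789.2 mm².
A_2 = 1892 mm².
Equal strain + equilibrium ⇒ each member carries load in proportion to AE: A₁E₁ = 83660000 N, A₂E₂ = 20440000 N, ΣAE = 104100000 N.
σ₁ = P·E₁/ΣAE = -76200·106000/104100000 = -77.59 MPa.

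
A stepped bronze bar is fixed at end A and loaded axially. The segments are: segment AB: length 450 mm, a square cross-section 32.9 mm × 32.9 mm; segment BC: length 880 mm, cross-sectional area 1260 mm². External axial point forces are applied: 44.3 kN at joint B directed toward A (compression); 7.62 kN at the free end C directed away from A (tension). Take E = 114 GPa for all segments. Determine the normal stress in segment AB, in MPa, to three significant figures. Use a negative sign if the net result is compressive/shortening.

-33.9 MPa

Internal axial forces (sectioning from the free end, tension +): N_BC = 7.62 kN, N_AB = -36.68 kN.
A_AB = 1082 mm².
σ_AB = N_AB/A_AB = -36680/1082 = -33.89 MPa.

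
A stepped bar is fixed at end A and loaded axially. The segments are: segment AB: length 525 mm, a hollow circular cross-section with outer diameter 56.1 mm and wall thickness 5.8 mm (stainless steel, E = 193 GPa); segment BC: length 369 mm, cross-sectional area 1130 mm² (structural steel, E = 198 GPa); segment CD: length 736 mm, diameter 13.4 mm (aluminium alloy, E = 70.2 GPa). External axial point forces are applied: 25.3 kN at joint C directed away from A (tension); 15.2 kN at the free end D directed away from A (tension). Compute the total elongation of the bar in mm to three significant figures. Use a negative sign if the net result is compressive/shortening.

1.32 mm

Internal axial forces (sectioning from the free end, tension +): N_CD = 15.2 kN, N_BC = 40.5 kN, N_AB = 40.5 kN.
A_AB = 916.5 mm².
A_CD = 141 mm².
δ_AB = 40500·525/(916.5·193000) = 0.1202 mm
δ_BC = 40500·369/(1130·198000) = 0.06679 mm
δ_CD = 15200·736/(141·70200) = 1.13 mm
δ = Σδ_i = 1.317 mm.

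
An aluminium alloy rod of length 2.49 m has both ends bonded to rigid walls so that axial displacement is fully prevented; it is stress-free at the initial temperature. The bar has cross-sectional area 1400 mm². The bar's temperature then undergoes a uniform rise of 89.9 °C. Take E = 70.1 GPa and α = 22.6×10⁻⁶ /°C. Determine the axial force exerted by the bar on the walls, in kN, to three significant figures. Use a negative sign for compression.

-199 kN

Free thermal expansion αLΔT = 22.6e-6 · 2490 · 89.9 = 5.059 mm.
The walls impose strain ε = −(5.059)/2490 = -2.0317e-03; σ = Eε = 70100 · -2.0317e-03 = -142.4 MPa.
Wall reaction R = σ·A = -142.4·1400 = -199400 N = -199.4 kN.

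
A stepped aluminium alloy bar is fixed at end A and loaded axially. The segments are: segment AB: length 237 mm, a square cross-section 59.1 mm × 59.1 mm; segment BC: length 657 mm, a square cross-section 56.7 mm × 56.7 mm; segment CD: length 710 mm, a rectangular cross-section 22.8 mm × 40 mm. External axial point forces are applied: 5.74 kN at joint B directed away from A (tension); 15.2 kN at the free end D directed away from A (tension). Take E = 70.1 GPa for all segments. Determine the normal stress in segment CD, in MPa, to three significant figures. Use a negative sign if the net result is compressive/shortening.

Internal axial forces (sectioning from the free end, tension +): N_CD = 15.2 kN, N_BC = 15.2 kN, N_AB = 20.94 kN.
A_CD = 912 mm².
σ_CD = N_CD/A_CD = 15200/912 = 16.67 MPa.

16.7 MPa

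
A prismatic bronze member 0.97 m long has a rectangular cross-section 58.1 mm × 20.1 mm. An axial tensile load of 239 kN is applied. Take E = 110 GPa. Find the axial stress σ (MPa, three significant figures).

A = 1168 mm².
σ = N/A = 239000/1168 = 204.7 MPa.

205 MPa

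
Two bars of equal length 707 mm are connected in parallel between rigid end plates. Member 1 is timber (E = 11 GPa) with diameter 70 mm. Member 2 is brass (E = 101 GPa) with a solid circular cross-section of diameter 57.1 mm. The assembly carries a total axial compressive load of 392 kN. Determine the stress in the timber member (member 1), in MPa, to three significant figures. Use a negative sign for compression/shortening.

A_1 = 3848 mm².
A_2 = 2561 mm².
Equal strain + equilibrium ⇒ each member carries load in proportion to AE: A₁E₁ = 42330000 N, A₂E₂ = 258600000 N, ΣAE = 301000000 N.
σ₁ = P·E₁/ΣAE = -392000·11000/301000000 = -14.33 MPa.

-14.3 MPa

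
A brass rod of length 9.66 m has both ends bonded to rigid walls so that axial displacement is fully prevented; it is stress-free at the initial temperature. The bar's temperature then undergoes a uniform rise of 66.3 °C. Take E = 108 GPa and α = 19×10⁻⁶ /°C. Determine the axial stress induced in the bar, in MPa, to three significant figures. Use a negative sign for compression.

Free thermal expansion αLΔT = 19e-6 · 9660 · 66.3 = 12.17 mm.
The walls impose strain ε = −(12.17)/9660 = -1.2597e-03; σ = Eε = 108000 · -1.2597e-03 = -136 MPa.

-136 MPa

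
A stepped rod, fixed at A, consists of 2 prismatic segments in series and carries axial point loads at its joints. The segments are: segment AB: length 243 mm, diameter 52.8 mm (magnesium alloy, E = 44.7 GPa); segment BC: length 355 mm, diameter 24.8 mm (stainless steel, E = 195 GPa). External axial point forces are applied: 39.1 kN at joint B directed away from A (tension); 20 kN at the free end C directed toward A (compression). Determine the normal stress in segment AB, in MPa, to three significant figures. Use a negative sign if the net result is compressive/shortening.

Internal axial forces (sectioning from the free end, tension +): N_BC = -20 kN, N_AB = 19.1 kN.
A_AB = 2190 mm².
σ_AB = N_AB/A_AB = 19100/2190 = 8.723 MPa.

8.72 MPa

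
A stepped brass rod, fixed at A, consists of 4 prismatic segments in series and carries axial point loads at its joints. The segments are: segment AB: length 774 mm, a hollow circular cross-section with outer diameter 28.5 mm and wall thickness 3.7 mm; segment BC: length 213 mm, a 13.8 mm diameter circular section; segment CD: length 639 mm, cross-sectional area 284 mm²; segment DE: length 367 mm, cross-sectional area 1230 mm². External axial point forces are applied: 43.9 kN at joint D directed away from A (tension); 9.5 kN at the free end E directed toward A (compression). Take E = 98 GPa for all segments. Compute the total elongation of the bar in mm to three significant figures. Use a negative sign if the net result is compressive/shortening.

Internal axial forces (sectioning from the free end, tension +): N_DE = -9.5 kN, N_CD = 34.4 kN, N_BC = 34.4 kN, N_AB = 34.4 kN.
A_AB = 288.3 mm².
A_BC = 149.6 mm².
δ_AB = 34400·774/(288.3·98000) = 0.9425 mm
δ_BC = 34400·213/(149.6·98000) = 0.4999 mm
δ_CD = 34400·639/(284·98000) = 0.7898 mm
δ_DE = -9500·367/(1230·98000) = -0.02892 mm
δ = Σδ_i = 2.203 mm.

2.20 mm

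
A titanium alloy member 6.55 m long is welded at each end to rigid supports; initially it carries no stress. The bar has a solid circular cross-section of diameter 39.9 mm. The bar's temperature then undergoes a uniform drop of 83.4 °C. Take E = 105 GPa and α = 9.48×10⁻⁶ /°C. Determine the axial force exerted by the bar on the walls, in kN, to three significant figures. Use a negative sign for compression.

104 kN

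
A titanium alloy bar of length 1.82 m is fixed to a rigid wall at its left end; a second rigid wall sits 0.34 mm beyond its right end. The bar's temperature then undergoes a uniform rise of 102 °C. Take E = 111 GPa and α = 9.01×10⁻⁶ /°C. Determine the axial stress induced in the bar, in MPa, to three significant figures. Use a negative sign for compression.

Free thermal expansion αLΔT = 9.01e-6 · 1820 · 102 = 1.673 mm.
The walls engage after the gap closes; constrained expansion = 1.673 − 0.34 = 1.333 mm.
The walls impose strain ε = −(1.333)/1820 = -7.3221e-04; σ = Eε = 111000 · -7.3221e-04 = -81.27 MPa.

-81.3 MPa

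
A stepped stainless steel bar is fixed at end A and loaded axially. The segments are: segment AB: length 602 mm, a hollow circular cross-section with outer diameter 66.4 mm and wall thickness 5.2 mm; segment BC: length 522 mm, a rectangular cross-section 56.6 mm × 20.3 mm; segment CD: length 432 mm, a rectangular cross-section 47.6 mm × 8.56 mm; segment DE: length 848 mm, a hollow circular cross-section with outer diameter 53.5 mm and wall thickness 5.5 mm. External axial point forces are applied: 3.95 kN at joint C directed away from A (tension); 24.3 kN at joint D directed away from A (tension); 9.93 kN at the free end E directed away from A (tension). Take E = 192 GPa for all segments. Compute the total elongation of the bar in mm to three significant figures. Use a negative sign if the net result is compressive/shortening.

Internal axial forces (sectioning from the free end, tension +): N_DE = 9.93 kN, N_CD = 34.23 kN, N_BC = 38.18 kN, N_AB = 38.18 kN.
A_AB = 999.8 mm².
A_BC = 1149 mm².
A_CD = 407.5 mm².
A_DE = 829.4 mm².
δ_AB = 38180·602/(999.8·192000) = 0.1197 mm
δ_BC = 38180·522/(1149·192000) = 0.09034 mm
δ_CD = 34230·432/(407.5·192000) = 0.189 mm
δ_DE = 9930·848/(829.4·192000) = 0.05288 mm
δ = Σδ_i = 0.452 mm.

0.452 mm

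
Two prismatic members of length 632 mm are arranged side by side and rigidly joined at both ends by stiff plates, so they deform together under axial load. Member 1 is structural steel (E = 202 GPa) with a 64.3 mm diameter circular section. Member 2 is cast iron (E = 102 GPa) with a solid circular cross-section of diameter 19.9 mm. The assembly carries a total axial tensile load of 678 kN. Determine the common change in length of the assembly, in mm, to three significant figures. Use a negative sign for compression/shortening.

0.623 mm

A_1 = 3247 mm².
A_2 = 311 mm².
Equal strain + equilibrium ⇒ each member carries load in proportion to AE: A₁E₁ = 655900000 N, A₂E₂ = 31720000 N, ΣAE = 687700000 N.
δ = PL/ΣAE = 678000·632/687700000 = 0.6231 mm.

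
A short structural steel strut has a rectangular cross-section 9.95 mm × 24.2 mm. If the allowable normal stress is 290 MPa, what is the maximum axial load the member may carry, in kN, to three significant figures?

A = 240.8 mm².
P_max = σ_allow · A = 290 · 240.8 = 69830 N = 69.83 kN.

69.8 kN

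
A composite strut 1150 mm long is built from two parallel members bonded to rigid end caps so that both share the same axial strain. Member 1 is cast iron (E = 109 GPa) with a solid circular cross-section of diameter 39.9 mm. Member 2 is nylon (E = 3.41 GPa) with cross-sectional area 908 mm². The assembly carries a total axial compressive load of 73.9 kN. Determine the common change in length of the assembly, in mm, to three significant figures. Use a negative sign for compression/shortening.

A_1 = 1250 mm².
Equal strain + equilibrium ⇒ each member carries load in proportion to AE: A₁E₁ = 136300000 N, A₂E₂ = 3096000 N, ΣAE = 139400000 N.
δ = PL/ΣAE = -73900·1150/139400000 = -0.6097 mm.

-0.610 mm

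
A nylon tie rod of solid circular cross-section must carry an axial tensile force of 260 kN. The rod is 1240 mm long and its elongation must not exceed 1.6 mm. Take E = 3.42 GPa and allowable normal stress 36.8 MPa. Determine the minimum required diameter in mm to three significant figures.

Required area A ≥ P/σ_allow = 260000/36.8 = 7065 mm².
For a solid circular section, d ≥ √(4A/π) = 94.85 mm.
Elongation limit: A ≥ PL/(Eδ_allow) = 260000·1240/(3420·1.6) = 58920 mm² ⇒ d ≥ 273.9 mm.
The elongation limit governs.

274 mm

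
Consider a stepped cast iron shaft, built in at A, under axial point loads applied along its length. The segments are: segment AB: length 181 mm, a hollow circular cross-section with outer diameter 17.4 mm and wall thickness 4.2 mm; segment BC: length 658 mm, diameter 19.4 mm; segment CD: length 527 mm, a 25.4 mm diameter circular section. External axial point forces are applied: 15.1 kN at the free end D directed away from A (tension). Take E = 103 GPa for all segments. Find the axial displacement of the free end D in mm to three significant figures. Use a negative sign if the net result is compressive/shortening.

0.631 mm

Internal axial forces (sectioning from the free end, tension +): N_CD = 15.1 kN, N_BC = 15.1 kN, N_AB = 15.1 kN.
A_AB = 174.2 mm².
A_BC = 295.6 mm².
A_CD = 506.7 mm².
δ_AB = 15100·181/(174.2·103000) = 0.1524 mm
δ_BC = 15100·658/(295.6·103000) = 0.3263 mm
δ_CD = 15100·527/(506.7·103000) = 0.1525 mm
δ = Σδ_i = 0.6312 mm.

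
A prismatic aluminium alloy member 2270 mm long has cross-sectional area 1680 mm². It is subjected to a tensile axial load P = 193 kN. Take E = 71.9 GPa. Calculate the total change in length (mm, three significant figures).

3.63 mm

δ_mech = NL/(AE) = 193000·2270/(1680·71900) = 3.627 mm.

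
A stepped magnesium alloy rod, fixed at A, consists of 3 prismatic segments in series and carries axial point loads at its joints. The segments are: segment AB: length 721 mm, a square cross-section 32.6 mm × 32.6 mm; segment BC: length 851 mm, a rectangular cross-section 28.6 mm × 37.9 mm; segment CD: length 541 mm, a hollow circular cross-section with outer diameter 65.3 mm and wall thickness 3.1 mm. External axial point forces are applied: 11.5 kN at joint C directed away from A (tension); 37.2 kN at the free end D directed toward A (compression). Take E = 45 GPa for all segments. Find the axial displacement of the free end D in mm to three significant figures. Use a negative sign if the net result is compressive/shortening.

-1.57 mm

Internal axial forces (sectioning from the free end, tension +): N_CD = -37.2 kN, N_BC = -25.7 kN, N_AB = -25.7 kN.
A_AB = 1063 mm².
A_BC = 1084 mm².
A_CD = 605.8 mm².
δ_AB = -25700·721/(1063·45000) = -0.3875 mm
δ_BC = -25700·851/(1084·45000) = -0.4484 mm
δ_CD = -37200·541/(605.8·45000) = -0.7383 mm
δ = Σδ_i = -1.574 mm.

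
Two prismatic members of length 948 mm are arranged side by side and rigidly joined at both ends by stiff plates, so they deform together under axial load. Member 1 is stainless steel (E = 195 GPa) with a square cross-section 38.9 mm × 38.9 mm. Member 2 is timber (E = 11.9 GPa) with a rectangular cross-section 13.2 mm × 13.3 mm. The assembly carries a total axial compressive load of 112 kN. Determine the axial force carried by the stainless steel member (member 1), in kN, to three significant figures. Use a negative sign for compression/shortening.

A_1 = 1513 mm².
A_2 = 175.6 mm².
Equal strain + equilibrium ⇒ each member carries load in proportion to AE: A₁E₁ = 295100000 N, A₂E₂ = 2089000 N, ΣAE = 297200000 N.
F₁ = P·A₁E₁/ΣAE = -112000·295100000/297200000 = -111200 N.

-111 kN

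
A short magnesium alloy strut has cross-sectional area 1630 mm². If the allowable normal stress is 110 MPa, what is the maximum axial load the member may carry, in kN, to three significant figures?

P_max = σ_allow · A = 110 · 1630 = 179300 N = 179.3 kN.

179 kN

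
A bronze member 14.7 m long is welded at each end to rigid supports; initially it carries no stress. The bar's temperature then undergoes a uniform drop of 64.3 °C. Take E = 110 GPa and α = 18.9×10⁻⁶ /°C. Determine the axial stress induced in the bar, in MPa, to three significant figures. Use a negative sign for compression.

134 MPa

Free thermal expansion αLΔT = 18.9e-6 · 14700 · -64.3 = -17.86 mm.
The walls impose strain ε = −(-17.86)/14700 = 1.2153e-03; σ = Eε = 110000 · 1.2153e-03 = 133.7 MPa.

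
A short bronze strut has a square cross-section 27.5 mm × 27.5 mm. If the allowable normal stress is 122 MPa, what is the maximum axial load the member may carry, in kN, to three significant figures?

92.3 kN

A = 756.2 mm².
P_max = σ_allow · A = 122 · 756.2 = 92260 N = 92.26 kN.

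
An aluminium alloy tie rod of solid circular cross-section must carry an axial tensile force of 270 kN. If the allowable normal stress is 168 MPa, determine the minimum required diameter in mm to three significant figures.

45.2 mm

Required area A ≥ P/σ_allow = 270000/168 = 1607 mm².
For a solid circular section, d ≥ √(4A/π) = 45.24 mm.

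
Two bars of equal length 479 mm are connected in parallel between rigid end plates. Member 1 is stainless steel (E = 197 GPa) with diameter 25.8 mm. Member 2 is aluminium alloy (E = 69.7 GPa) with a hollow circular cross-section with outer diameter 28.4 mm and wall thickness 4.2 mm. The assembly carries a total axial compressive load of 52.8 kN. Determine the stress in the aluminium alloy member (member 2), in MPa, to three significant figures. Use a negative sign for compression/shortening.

-29.4 MPa

A_1 = 522.8 mm².
A_2 = 319.3 mm².
Equal strain + equilibrium ⇒ each member carries load in proportion to AE: A₁E₁ = 103000000 N, A₂E₂ = 22260000 N, ΣAE = 125200000 N.
σ₂ = P·E₂/ΣAE = -52800·69700/125200000 = -29.38 MPa.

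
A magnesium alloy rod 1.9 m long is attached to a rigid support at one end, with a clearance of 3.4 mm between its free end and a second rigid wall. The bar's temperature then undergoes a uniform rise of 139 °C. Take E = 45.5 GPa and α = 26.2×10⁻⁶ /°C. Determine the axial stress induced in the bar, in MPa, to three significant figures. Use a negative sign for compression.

Free thermal expansion αLΔT = 26.2e-6 · 1900 · 139 = 6.919 mm.
The walls engage after the gap closes; constrained expansion = 6.919 − 3.4 = 3.519 mm.
The walls impose strain ε = −(3.519)/1900 = -1.8523e-03; σ = Eε = 45500 · -1.8523e-03 = -84.28 MPa.

-84.3 MPa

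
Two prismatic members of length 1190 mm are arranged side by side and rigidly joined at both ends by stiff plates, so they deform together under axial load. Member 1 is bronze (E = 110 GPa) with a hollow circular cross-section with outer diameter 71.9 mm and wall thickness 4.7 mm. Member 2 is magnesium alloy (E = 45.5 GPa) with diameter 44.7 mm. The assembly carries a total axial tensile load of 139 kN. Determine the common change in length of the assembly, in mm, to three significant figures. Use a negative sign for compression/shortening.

0.916 mm

A_1 = 992.2 mm².
A_2 = 1569 mm².
Equal strain + equilibrium ⇒ each member carries load in proportion to AE: A₁E₁ = 109100000 N, A₂E₂ = 71400000 N, ΣAE = 180500000 N.
δ = PL/ΣAE = 139000·1190/180500000 = 0.9161 mm.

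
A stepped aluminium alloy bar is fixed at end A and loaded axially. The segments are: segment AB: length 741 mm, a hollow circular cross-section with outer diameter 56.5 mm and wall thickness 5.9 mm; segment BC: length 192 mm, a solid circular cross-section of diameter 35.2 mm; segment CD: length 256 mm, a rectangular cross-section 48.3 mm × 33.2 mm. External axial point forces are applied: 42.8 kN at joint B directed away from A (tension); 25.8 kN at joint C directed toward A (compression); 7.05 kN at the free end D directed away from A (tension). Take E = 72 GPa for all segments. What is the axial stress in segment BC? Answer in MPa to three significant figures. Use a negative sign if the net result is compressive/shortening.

-19.3 MPa

Internal axial forces (sectioning from the free end, tension +): N_CD = 7.05 kN, N_BC = -18.75 kN, N_AB = 24.05 kN.
A_BC = 973.1 mm².
σ_BC = N_BC/A_BC = -18750/973.1 = -19.27 MPa.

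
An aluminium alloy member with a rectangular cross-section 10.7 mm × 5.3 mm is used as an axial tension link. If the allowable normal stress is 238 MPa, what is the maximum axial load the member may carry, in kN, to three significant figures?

A = 56.71 mm².
P_max = σ_allow · A = 238 · 56.71 = 13500 N = 13.5 kN.

13.5 kN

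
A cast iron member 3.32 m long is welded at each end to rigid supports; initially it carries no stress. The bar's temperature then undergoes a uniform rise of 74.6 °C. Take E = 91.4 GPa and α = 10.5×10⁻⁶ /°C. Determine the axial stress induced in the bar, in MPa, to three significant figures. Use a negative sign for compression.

-71.6 MPa

Free thermal expansion αLΔT = 10.5e-6 · 3320 · 74.6 = 2.601 mm.
The walls impose strain ε = −(2.601)/3320 = -7.8330e-04; σ = Eε = 91400 · -7.8330e-04 = -71.59 MPa.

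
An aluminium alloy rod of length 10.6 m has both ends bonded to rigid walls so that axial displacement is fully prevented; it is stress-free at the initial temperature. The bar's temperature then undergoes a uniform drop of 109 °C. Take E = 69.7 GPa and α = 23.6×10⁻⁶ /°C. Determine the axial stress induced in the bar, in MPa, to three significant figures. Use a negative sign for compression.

Free thermal expansion αLΔT = 23.6e-6 · 10600 · -109 = -27.27 mm.
The walls impose strain ε = −(-27.27)/10600 = 2.5724e-03; σ = Eε = 69700 · 2.5724e-03 = 179.3 MPa.

179 MPa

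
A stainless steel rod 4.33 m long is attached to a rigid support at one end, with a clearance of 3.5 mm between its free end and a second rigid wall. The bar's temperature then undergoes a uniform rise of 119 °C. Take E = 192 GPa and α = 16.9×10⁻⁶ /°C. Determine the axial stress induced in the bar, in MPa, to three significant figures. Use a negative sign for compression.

Free thermal expansion αLΔT = 16.9e-6 · 4330 · 119 = 8.708 mm.
The walls engage after the gap closes; constrained expansion = 8.708 − 3.5 = 5.208 mm.
The walls impose strain ε = −(5.208)/4330 = -1.2028e-03; σ = Eε = 192000 · -1.2028e-03 = -230.9 MPa.

-231 MPa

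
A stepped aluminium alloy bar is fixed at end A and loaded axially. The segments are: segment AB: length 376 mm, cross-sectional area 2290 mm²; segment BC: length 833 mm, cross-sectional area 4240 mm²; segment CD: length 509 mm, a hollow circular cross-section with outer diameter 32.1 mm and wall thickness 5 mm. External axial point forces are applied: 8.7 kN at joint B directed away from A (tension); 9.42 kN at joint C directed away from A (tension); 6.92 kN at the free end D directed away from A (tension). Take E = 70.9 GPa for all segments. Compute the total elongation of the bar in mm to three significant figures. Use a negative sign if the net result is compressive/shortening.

0.220 mm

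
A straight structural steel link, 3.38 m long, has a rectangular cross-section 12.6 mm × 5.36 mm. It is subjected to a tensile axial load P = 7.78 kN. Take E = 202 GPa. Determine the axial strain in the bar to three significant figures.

5.70e-04

A = 67.54 mm².
σ = N/A = 115.2 MPa; ε = σ/E = 115.2/202000 = 5.703e-04.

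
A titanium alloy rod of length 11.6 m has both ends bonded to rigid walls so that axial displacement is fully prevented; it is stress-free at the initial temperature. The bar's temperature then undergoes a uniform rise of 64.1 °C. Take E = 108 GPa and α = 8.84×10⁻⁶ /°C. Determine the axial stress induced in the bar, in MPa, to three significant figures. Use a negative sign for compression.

-61.2 MPa

Free thermal expansion αLΔT = 8.84e-6 · 11600 · 64.1 = 6.573 mm.
The walls impose strain ε = −(6.573)/11600 = -5.6664e-04; σ = Eε = 108000 · -5.6664e-04 = -61.2 MPa.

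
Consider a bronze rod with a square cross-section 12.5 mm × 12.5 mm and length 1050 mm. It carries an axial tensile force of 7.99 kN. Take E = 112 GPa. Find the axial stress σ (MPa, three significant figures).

A = 156.2 mm².
σ = N/A = 7990/156.2 = 51.14 MPa.

51.1 MPa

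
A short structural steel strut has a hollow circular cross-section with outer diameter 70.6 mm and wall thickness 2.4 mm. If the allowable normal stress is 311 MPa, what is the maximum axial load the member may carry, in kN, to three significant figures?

160 kN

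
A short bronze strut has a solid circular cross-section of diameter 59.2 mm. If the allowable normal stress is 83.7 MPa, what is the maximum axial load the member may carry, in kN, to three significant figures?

A = 2753 mm².
P_max = σ_allow · A = 83.7 · 2753 = 230400 N = 230.4 kN.

230 kN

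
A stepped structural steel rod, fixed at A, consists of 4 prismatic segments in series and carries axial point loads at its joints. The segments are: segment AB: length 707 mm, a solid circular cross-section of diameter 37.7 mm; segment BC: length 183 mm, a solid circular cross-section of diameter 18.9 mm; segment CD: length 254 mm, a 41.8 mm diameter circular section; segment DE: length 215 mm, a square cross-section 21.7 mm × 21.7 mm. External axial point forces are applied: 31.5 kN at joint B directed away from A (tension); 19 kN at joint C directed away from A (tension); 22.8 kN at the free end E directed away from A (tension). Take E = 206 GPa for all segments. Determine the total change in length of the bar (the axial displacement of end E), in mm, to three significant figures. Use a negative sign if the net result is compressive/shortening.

0.429 mm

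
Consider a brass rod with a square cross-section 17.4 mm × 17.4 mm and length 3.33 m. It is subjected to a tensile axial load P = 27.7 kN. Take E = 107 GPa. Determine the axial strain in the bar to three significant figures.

A = 302.8 mm².
σ = N/A = 91.49 MPa; ε = σ/E = 91.49/107000 = 8.551e-04.

8.55e-04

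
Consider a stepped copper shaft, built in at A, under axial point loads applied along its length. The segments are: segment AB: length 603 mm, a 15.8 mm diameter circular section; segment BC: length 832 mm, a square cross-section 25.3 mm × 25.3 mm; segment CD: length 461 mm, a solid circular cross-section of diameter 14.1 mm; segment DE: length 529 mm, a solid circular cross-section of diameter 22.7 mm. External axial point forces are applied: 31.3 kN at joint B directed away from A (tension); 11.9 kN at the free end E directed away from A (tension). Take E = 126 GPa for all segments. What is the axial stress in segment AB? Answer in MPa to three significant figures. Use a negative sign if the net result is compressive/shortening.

220 MPa

Internal axial forces (sectioning from the free end, tension +): N_DE = 11.9 kN, N_CD = 11.9 kN, N_BC = 11.9 kN, N_AB = 43.2 kN.
A_AB = 196.1 mm².
σ_AB = N_AB/A_AB = 43200/196.1 = 220.3 MPa.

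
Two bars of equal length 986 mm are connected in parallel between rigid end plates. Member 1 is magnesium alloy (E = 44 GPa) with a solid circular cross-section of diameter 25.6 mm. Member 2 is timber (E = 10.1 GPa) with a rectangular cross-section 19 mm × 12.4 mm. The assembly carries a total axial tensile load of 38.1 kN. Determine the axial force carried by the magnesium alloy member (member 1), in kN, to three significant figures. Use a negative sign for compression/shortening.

34.5 kN

A_1 = 514.7 mm².
A_2 = 235.6 mm².
Equal strain + equilibrium ⇒ each member carries load in proportion to AE: A₁E₁ = 22650000 N, A₂E₂ = 2380000 N, ΣAE = 25030000 N.
F₁ = P·A₁E₁/ΣAE = 38100·22650000/25030000 = 34480 N.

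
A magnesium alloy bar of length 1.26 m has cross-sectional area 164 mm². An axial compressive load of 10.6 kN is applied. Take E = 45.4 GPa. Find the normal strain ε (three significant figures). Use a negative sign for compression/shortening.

-0.00142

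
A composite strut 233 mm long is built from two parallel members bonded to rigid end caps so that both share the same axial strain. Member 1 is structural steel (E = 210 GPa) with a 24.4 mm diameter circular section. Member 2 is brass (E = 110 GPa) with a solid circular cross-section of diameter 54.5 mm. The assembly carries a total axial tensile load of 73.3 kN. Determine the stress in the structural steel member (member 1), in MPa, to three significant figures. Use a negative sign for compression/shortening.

43.4 MPa

A_1 = 467.6 mm².
A_2 = 2333 mm².
Equal strain + equilibrium ⇒ each member carries load in proportion to AE: A₁E₁ = 98190000 N, A₂E₂ = 256600000 N, ΣAE = 354800000 N.
σ₁ = P·E₁/ΣAE = 73300·210000/354800000 = 43.38 MPa.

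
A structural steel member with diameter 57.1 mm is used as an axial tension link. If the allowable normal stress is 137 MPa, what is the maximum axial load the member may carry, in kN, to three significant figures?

351 kN

A = 2561 mm².
P_max = σ_allow · A = 137 · 2561 = 350800 N = 350.8 kN.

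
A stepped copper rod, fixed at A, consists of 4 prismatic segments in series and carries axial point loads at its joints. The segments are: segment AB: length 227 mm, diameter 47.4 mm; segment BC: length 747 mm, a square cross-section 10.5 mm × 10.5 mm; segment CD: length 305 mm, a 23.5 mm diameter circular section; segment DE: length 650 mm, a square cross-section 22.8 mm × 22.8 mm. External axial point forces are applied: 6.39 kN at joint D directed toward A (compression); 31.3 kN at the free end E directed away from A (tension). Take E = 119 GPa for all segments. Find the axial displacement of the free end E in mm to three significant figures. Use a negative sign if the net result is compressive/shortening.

Internal axial forces (sectioning from the free end, tension +): N_DE = 31.3 kN, N_CD = 24.91 kN, N_BC = 24.91 kN, N_AB = 24.91 kN.
A_AB = 1765 mm².
A_BC = 110.2 mm².
A_CD = 433.7 mm².
A_DE = 519.8 mm².
δ_AB = 24910·227/(1765·119000) = 0.02693 mm
δ_BC = 24910·747/(110.2·119000) = 1.418 mm
δ_CD = 24910·305/(433.7·119000) = 0.1472 mm
δ_DE = 31300·650/(519.8·119000) = 0.3289 mm
δ = Σδ_i = 1.921 mm.

1.92 mm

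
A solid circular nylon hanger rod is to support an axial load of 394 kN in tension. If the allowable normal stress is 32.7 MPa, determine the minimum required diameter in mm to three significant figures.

124 mm

Required area A ≥ P/σ_allow = 394000/32.7 = 12050 mm².
For a solid circular section, d ≥ √(4A/π) = 123.9 mm.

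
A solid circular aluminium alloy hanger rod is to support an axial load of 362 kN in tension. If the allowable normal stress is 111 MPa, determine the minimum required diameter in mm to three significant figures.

Required area A ≥ P/σ_allow = 362000/111 = 3261 mm².
For a solid circular section, d ≥ √(4A/π) = 64.44 mm.

64.4 mm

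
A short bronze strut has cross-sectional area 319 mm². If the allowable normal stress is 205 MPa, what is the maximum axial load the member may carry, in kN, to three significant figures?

65.4 kN

P_max = σ_allow · A = 205 · 319 = 65390 N = 65.39 kN.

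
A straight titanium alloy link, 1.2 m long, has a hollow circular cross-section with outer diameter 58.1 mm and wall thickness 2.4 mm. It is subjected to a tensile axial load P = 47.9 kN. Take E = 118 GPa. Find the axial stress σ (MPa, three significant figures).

A = 420 mm².
σ = N/A = 47900/420 = 114.1 MPa.

114 MPa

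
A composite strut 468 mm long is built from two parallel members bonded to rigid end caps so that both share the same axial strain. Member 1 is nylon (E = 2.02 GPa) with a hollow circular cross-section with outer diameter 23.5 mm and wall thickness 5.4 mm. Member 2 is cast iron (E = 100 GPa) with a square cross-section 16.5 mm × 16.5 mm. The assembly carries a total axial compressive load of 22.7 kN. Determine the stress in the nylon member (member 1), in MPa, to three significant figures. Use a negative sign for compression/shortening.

-1.65 MPa

A_1 = 307.1 mm².
A_2 = 272.2 mm².
Equal strain + equilibrium ⇒ each member carries load in proportion to AE: A₁E₁ = 620300 N, A₂E₂ = 27220000 N, ΣAE = 27850000 N.
σ₁ = P·E₁/ΣAE = -22700·2020/27850000 = -1.647 MPa.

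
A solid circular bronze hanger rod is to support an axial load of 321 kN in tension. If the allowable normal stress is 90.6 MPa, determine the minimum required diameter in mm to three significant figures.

67.2 mm

Required area A ≥ P/σ_allow = 321000/90.6 = 3543 mm².
For a solid circular section, d ≥ √(4A/π) = 67.17 mm.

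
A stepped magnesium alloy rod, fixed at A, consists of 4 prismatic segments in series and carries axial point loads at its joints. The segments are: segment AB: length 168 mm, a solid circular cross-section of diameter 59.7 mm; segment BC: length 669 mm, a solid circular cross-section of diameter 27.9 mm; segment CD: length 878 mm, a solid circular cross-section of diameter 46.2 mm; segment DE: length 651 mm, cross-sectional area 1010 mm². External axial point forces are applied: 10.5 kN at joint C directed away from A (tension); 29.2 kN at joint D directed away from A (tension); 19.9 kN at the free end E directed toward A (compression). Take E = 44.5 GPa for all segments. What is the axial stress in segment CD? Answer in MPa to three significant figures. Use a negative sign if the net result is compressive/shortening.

5.55 MPa

Internal axial forces (sectioning from the free end, tension +): N_DE = -19.9 kN, N_CD = 9.3 kN, N_BC = 19.8 kN, N_AB = 19.8 kN.
A_CD = 1676 mm².
σ_CD = N_CD/A_CD = 9300/1676 = 5.548 MPa.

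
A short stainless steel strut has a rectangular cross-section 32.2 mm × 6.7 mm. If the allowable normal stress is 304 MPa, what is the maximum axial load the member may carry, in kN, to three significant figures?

65.6 kN

A = 215.7 mm².
P_max = σ_allow · A = 304 · 215.7 = 65580 N = 65.58 kN.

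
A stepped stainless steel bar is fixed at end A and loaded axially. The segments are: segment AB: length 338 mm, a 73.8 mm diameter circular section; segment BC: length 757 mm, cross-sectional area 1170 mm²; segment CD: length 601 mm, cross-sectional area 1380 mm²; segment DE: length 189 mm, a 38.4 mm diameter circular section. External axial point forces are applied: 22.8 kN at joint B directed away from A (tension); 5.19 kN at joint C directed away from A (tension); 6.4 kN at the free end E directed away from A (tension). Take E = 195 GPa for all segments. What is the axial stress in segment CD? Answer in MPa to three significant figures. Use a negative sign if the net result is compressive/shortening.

Internal axial forces (sectioning from the free end, tension +): N_DE = 6.4 kN, N_CD = 6.4 kN, N_BC = 11.59 kN, N_AB = 34.39 kN.
σ_CD = N_CD/A_CD = 6400/1380 = 4.638 MPa.

4.64 MPa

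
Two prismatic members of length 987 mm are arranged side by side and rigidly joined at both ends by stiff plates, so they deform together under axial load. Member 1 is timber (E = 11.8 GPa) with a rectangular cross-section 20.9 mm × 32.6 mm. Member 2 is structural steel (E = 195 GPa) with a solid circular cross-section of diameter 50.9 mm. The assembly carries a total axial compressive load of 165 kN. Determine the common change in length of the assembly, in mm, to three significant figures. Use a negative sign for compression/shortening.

-0.402 mm

A_1 = 681.3 mm².
A_2 = 2035 mm².
Equal strain + equilibrium ⇒ each member carries load in proportion to AE: A₁E₁ = 8040000 N, A₂E₂ = 396800000 N, ΣAE = 404800000 N.
δ = PL/ΣAE = -165000·987/404800000 = -0.4023 mm.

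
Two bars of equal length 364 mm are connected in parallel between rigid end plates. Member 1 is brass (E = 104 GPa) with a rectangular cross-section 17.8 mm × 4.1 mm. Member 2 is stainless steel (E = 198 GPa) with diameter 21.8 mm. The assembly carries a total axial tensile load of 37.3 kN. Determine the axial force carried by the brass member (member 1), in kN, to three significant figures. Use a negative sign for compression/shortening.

3.47 kN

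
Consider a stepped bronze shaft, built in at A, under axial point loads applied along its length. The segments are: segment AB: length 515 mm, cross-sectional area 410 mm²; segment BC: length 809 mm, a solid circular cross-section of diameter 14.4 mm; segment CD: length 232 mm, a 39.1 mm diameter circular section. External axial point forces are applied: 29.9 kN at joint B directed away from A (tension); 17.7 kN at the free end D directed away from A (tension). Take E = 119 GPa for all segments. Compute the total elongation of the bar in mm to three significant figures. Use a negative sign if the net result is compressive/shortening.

1.27 mm

Internal axial forces (sectioning from the free end, tension +): N_CD = 17.7 kN, N_BC = 17.7 kN, N_AB = 47.6 kN.
A_BC = 162.9 mm².
A_CD = 1201 mm².
δ_AB = 47600·515/(410·119000) = 0.5024 mm
δ_BC = 17700·809/(162.9·119000) = 0.7389 mm
δ_CD = 17700·232/(1201·119000) = 0.02874 mm
δ = Σδ_i = 1.27 mm.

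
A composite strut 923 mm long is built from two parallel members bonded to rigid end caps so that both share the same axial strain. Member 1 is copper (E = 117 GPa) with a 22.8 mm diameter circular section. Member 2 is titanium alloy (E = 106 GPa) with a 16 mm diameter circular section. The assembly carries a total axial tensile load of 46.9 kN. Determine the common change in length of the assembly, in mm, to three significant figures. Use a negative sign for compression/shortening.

A_1 = 408.3 mm².
A_2 = 201.1 mm².
Equal strain + equilibrium ⇒ each member carries load in proportion to AE: A₁E₁ = 47770000 N, A₂E₂ = 21310000 N, ΣAE = 69080000 N.
δ = PL/ΣAE = 46900·923/69080000 = 0.6266 mm.

0.627 mm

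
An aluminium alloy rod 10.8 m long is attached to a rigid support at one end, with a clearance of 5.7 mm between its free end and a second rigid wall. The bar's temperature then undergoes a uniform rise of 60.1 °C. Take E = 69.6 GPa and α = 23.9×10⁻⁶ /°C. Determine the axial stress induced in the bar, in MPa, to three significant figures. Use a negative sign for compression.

Free thermal expansion αLΔT = 23.9e-6 · 10800 · 60.1 = 15.51 mm.
The walls engage after the gap closes; constrained expansion = 15.51 − 5.7 = 9.813 mm.
The walls impose strain ε = −(9.813)/10800 = -9.0861e-04; σ = Eε = 69600 · -9.0861e-04 = -63.24 MPa.

-63.2 MPa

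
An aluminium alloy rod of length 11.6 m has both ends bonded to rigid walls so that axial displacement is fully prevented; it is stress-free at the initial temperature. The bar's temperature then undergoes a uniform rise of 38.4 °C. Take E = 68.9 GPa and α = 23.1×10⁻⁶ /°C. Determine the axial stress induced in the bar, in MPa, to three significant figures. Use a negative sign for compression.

Free thermal expansion αLΔT = 23.1e-6 · 11600 · 38.4 = 10.29 mm.
The walls impose strain ε = −(10.29)/11600 = -8.8704e-04; σ = Eε = 68900 · -8.8704e-04 = -61.12 MPa.

-61.1 MPa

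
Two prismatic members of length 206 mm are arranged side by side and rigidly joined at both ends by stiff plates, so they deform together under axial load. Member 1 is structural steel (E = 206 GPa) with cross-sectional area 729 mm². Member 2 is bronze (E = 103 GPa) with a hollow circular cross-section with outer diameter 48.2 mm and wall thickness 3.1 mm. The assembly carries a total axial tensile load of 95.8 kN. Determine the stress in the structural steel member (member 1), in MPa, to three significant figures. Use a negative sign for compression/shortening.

101 MPa

A_2 = 439.2 mm².
Equal strain + equilibrium ⇒ each member carries load in proportion to AE: A₁E₁ = 150200000 N, A₂E₂ = 45240000 N, ΣAE = 195400000 N.
σ₁ = P·E₁/ΣAE = 95800·206000/195400000 = 101 MPa.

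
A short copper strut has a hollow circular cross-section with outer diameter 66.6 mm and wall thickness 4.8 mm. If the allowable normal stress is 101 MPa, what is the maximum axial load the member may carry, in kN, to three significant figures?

94.1 kN

A = 931.9 mm².
P_max = σ_allow · A = 101 · 931.9 = 94120 N = 94.12 kN.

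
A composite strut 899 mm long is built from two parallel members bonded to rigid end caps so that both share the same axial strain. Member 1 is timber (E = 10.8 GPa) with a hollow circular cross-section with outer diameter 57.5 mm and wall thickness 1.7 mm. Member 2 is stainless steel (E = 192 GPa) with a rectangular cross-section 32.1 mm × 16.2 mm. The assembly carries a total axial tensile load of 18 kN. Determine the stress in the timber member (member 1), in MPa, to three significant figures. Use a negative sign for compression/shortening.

A_1 = 298 mm².
A_2 = 520 mm².
Equal strain + equilibrium ⇒ each member carries load in proportion to AE: A₁E₁ = 3219000 N, A₂E₂ = 99840000 N, ΣAE = 103100000 N.
σ₁ = P·E₁/ΣAE = 18000·10800/103100000 = 1.886 MPa.

1.89 MPa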